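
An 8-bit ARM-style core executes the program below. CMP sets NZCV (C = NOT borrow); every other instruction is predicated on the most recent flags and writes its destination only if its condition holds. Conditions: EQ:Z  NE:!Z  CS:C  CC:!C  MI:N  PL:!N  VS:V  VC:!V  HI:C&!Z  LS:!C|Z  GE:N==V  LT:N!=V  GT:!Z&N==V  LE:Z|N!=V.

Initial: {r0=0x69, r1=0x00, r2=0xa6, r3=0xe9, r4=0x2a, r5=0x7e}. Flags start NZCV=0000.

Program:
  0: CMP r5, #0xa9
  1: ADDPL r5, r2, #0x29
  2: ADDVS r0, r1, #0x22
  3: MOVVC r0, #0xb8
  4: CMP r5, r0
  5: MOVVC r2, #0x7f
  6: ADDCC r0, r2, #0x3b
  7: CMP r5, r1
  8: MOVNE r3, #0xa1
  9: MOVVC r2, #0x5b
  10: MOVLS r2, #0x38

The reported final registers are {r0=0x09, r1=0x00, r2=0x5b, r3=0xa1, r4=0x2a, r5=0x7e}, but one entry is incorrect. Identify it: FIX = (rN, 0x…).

FIX = (r0, 0x22)

[0] flags=1001 → (cmp)
[1] flags=1001 PL?F → skip
[2] flags=1001 VS?T → r0=0x22
[3] flags=1001 VC?F → skip
[4] flags=0010 → (cmp)
[5] flags=0010 VC?T → r2=0x7f
[6] flags=0010 CC?F → skip
[7] flags=0010 → (cmp)
[8] flags=0010 NE?T → r3=0xa1
[9] flags=0010 VC?T → r2=0x5b
[10] flags=0010 LS?F → skip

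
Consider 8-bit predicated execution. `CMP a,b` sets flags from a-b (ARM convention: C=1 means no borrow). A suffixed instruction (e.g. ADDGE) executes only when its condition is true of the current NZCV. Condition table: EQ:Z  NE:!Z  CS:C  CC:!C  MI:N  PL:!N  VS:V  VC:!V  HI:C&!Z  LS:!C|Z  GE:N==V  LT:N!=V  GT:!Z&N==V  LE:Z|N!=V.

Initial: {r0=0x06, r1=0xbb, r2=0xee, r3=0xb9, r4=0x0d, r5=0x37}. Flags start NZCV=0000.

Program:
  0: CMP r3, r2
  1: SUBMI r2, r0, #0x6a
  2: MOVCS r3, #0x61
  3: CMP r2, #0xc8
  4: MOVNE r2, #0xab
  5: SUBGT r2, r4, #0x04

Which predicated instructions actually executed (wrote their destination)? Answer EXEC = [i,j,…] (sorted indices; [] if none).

EXEC = [1,4]

0: ✓ CMP  NZCV=1000
1: ✓ SUBMI  r2←0x9c
2: · MOVCS
3: ✓ CMP  NZCV=1000
4: ✓ MOVNE  r2←0xab
5: · SUBGT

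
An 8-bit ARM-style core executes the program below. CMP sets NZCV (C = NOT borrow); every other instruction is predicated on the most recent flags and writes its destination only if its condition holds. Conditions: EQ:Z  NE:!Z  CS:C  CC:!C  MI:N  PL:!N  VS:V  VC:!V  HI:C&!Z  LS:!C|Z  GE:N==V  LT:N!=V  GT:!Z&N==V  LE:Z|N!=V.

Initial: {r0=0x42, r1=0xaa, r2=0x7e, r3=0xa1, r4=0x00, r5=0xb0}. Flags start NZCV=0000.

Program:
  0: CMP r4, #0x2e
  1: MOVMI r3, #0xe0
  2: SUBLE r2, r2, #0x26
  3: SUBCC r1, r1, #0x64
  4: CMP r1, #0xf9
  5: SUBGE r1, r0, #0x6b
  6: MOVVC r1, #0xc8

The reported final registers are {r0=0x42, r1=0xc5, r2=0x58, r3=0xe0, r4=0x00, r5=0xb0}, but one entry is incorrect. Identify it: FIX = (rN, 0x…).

FIX = (r1, 0xc8)

[0] flags=1000 → (cmp)
[1] flags=1000 MI?T → r3=0xe0
[2] flags=1000 LE?T → r2=0x58
[3] flags=1000 CC?T → r1=0x46
[4] flags=0000 → (cmp)
[5] flags=0000 GE?T → r1=0xd7
[6] flags=0000 VC?T → r1=0xc8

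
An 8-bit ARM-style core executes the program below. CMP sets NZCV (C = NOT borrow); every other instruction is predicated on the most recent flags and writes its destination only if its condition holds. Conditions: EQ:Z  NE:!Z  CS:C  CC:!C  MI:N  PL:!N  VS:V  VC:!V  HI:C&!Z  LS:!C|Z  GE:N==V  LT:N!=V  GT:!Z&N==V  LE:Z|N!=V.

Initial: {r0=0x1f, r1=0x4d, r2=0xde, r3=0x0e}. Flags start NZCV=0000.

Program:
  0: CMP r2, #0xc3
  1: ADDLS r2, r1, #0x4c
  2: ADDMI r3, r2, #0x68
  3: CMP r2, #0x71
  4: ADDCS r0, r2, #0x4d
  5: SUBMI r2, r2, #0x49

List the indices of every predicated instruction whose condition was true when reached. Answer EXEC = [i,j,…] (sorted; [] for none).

EXEC = [4]

0: ✓ CMP  NZCV=0010
1: · ADDLS
2: · ADDMI
3: ✓ CMP  NZCV=0011
4: ✓ ADDCS  r0←0x2b
5: · SUBMI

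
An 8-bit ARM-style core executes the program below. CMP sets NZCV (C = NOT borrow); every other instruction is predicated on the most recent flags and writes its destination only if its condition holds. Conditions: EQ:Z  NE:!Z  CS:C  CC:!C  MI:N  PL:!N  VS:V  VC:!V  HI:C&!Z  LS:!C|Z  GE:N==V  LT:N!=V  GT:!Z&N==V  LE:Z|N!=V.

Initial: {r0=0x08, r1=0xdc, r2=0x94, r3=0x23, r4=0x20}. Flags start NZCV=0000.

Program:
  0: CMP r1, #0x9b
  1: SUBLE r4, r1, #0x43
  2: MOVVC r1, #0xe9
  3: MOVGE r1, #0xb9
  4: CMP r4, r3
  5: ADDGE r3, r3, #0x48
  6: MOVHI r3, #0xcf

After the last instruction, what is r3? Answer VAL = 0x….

VAL = 0x23

0: ✓ CMP  NZCV=0010
1: · SUBLE
2: ✓ MOVVC  r1←0xe9
3: ✓ MOVGE  r1←0xb9
4: ✓ CMP  NZCV=1000
5: · ADDGE
6: · MOVHI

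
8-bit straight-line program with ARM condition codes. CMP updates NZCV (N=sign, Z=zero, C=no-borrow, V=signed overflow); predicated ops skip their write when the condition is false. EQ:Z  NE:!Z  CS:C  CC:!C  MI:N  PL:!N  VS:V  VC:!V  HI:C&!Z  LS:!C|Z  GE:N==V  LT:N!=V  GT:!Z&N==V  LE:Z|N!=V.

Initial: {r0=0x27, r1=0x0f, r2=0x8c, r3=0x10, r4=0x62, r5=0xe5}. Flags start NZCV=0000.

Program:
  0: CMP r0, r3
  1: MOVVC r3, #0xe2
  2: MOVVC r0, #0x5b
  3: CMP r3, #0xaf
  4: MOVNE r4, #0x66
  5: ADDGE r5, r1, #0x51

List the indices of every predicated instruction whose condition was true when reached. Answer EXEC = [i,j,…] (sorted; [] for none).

0: ✓ CMP  NZCV=0010
1: ✓ MOVVC  r3←0xe2
2: ✓ MOVVC  r0←0x5b
3: ✓ CMP  NZCV=0010
4: ✓ MOVNE  r4←0x66
5: ✓ ADDGE  r5←0x60

EXEC = [1,2,4,5]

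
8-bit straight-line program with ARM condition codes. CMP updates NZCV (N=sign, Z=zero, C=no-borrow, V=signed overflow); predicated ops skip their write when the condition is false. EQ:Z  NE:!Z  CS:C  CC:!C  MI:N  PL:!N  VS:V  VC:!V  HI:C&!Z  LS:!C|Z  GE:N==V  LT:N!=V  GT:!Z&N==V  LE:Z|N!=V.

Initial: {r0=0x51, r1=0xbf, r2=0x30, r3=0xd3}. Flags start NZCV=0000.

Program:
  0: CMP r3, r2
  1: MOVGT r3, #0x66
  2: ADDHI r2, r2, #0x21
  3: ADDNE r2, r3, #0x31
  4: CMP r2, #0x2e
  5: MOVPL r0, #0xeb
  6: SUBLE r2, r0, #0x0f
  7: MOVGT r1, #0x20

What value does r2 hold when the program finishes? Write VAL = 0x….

0: ✓ CMP  NZCV=1010
1: · MOVGT
2: ✓ ADDHI  r2←0x51
3: ✓ ADDNE  r2←0x04
4: ✓ CMP  NZCV=1000
5: · MOVPL
6: ✓ SUBLE  r2←0x42
7: · MOVGT

VAL = 0x42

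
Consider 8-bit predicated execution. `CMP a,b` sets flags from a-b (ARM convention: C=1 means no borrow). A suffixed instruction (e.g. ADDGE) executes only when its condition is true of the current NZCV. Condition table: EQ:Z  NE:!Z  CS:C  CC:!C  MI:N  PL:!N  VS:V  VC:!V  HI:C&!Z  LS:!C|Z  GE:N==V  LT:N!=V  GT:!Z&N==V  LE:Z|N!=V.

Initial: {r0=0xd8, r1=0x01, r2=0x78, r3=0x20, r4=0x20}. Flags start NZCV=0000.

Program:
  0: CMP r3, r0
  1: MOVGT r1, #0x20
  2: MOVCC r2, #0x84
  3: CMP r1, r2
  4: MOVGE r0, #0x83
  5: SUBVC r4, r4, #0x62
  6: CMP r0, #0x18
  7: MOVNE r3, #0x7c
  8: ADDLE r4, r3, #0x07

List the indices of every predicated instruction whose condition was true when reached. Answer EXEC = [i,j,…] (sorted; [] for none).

0: ✓ CMP  NZCV=0000
1: ✓ MOVGT  r1←0x20
2: ✓ MOVCC  r2←0x84
3: ✓ CMP  NZCV=1001
4: ✓ MOVGE  r0←0x83
5: · SUBVC
6: ✓ CMP  NZCV=0011
7: ✓ MOVNE  r3←0x7c
8: ✓ ADDLE  r4←0x83

EXEC = [1,2,4,7,8]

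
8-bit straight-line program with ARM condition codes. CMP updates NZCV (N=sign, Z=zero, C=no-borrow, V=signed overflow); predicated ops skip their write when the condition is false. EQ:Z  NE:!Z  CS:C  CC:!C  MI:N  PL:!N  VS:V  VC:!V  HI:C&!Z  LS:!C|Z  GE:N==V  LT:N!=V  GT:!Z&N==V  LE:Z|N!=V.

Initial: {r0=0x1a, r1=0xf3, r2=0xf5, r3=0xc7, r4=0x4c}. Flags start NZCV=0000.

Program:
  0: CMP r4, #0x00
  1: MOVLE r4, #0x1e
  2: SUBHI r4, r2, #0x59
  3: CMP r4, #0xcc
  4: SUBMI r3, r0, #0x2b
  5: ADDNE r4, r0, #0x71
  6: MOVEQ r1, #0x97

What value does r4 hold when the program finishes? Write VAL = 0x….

VAL = 0x8b

[0] flags=0010 → (cmp)
[1] flags=0010 LE?F → skip
[2] flags=0010 HI?T → r4=0x9c
[3] flags=1000 → (cmp)
[4] flags=1000 MI?T → r3=0xef
[5] flags=1000 NE?T → r4=0x8b
[6] flags=1000 EQ?F → skip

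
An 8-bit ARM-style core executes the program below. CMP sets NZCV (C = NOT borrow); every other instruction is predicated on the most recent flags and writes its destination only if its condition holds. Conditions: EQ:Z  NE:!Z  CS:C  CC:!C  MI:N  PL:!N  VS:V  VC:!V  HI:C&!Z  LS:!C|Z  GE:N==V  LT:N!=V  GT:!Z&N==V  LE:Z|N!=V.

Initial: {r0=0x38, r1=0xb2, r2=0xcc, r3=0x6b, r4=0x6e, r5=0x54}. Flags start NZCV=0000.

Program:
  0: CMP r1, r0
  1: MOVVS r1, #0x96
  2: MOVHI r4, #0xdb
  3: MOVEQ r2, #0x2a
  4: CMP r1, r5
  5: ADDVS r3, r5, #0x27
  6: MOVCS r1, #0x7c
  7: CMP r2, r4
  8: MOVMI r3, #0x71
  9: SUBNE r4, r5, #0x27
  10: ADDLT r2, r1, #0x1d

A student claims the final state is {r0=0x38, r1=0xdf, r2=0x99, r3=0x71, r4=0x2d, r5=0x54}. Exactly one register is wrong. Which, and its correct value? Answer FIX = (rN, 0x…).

FIX = (r1, 0x7c)

[0] flags=0011 → (cmp)
[1] flags=0011 VS?T → r1=0x96
[2] flags=0011 HI?T → r4=0xdb
[3] flags=0011 EQ?F → skip
[4] flags=0011 → (cmp)
[5] flags=0011 VS?T → r3=0x7b
[6] flags=0011 CS?T → r1=0x7c
[7] flags=1000 → (cmp)
[8] flags=1000 MI?T → r3=0x71
[9] flags=1000 NE?T → r4=0x2d
[10] flags=1000 LT?T → r2=0x99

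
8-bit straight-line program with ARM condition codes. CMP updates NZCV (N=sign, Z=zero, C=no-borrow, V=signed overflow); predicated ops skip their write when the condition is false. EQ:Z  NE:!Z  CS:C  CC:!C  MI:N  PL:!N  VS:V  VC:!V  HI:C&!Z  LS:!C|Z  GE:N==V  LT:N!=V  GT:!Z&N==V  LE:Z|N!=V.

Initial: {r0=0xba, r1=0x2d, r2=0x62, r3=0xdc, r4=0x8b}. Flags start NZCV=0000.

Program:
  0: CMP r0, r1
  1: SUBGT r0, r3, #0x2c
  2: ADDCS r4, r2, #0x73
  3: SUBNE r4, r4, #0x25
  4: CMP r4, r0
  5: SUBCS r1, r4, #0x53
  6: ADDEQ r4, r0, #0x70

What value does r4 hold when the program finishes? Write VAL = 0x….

VAL = 0xb0

0: ✓ CMP  NZCV=1010
1: · SUBGT
2: ✓ ADDCS  r4←0xd5
3: ✓ SUBNE  r4←0xb0
4: ✓ CMP  NZCV=1000
5: · SUBCS
6: · ADDEQ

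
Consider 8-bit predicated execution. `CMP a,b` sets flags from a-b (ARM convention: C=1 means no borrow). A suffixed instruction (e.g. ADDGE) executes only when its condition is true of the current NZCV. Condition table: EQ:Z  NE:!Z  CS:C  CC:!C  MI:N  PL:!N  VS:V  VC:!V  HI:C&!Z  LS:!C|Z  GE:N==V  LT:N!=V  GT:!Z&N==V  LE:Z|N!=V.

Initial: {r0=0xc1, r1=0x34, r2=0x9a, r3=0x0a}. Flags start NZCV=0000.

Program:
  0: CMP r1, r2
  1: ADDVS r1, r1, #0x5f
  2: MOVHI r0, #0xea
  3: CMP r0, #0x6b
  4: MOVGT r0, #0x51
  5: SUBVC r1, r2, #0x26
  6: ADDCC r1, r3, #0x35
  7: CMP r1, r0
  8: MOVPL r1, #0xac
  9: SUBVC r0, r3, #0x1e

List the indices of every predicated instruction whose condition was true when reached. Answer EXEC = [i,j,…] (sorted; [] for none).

EXEC = [1,9]

[0] flags=1001 → (cmp)
[1] flags=1001 VS?T → r1=0x93
[2] flags=1001 HI?F → skip
[3] flags=0011 → (cmp)
[4] flags=0011 GT?F → skip
[5] flags=0011 VC?F → skip
[6] flags=0011 CC?F → skip
[7] flags=1000 → (cmp)
[8] flags=1000 PL?F → skip
[9] flags=1000 VC?T → r0=0xec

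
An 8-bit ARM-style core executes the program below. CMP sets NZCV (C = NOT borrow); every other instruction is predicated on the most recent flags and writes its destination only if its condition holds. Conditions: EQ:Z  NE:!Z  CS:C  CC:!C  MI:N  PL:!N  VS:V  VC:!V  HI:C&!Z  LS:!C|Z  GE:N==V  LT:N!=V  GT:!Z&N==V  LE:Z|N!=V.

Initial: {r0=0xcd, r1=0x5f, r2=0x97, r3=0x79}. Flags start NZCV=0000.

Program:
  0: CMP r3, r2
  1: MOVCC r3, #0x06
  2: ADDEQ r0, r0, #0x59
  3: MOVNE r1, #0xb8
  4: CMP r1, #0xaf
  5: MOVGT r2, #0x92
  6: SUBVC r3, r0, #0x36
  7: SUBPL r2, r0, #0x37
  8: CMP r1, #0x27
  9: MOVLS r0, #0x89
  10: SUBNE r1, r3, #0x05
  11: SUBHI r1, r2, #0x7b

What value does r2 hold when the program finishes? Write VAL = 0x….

0: ✓ CMP  NZCV=1001
1: ✓ MOVCC  r3←0x06
2: · ADDEQ
3: ✓ MOVNE  r1←0xb8
4: ✓ CMP  NZCV=0010
5: ✓ MOVGT  r2←0x92
6: ✓ SUBVC  r3←0x97
7: ✓ SUBPL  r2←0x96
8: ✓ CMP  NZCV=1010
9: · MOVLS
10: ✓ SUBNE  r1←0x92
11: ✓ SUBHI  r1←0x1b

VAL = 0x96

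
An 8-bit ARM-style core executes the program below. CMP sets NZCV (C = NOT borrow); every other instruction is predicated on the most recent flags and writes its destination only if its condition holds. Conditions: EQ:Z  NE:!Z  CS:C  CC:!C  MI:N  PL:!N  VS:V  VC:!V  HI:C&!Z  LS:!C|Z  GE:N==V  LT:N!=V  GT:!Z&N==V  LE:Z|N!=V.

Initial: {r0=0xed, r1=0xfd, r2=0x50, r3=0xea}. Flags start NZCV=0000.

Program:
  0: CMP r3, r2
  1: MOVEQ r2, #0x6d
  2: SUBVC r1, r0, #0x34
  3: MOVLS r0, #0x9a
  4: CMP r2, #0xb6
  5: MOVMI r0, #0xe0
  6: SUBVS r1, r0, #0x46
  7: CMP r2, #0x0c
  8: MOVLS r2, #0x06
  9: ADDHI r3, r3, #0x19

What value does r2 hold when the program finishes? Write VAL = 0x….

0: ✓ CMP  NZCV=1010
1: · MOVEQ
2: ✓ SUBVC  r1←0xb9
3: · MOVLS
4: ✓ CMP  NZCV=1001
5: ✓ MOVMI  r0←0xe0
6: ✓ SUBVS  r1←0x9a
7: ✓ CMP  NZCV=0010
8: · MOVLS
9: ✓ ADDHI  r3←0x03

VAL = 0x50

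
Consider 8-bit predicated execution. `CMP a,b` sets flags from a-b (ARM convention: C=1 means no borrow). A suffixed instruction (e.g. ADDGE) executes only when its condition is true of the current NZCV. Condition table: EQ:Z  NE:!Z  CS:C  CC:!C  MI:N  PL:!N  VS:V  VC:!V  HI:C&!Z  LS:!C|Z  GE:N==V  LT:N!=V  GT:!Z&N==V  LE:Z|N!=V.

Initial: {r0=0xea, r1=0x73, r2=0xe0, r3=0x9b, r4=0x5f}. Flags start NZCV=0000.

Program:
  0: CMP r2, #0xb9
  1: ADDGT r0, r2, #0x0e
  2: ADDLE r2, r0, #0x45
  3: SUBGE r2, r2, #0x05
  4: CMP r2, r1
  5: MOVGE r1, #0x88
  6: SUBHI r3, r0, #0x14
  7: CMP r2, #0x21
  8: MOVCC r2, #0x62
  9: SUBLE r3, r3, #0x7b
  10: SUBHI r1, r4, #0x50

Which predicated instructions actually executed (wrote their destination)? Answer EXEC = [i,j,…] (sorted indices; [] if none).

EXEC = [1,3,6,9,10]

[0] flags=0010 → (cmp)
[1] flags=0010 GT?T → r0=0xee
[2] flags=0010 LE?F → skip
[3] flags=0010 GE?T → r2=0xdb
[4] flags=0011 → (cmp)
[5] flags=0011 GE?F → skip
[6] flags=0011 HI?T → r3=0xda
[7] flags=1010 → (cmp)
[8] flags=1010 CC?F → skip
[9] flags=1010 LE?T → r3=0x5f
[10] flags=1010 HI?T → r1=0x0f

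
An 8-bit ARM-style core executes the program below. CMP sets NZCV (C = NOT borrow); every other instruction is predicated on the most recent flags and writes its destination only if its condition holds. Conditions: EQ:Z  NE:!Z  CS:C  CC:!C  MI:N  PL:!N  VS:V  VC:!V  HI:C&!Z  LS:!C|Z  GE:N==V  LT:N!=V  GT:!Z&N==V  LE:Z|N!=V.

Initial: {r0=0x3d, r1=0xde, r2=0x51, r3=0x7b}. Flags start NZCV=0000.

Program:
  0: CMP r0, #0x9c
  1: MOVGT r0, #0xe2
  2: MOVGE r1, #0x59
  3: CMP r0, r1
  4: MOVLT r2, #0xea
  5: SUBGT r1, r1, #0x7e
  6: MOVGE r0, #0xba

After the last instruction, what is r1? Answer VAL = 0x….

VAL = 0x59

0: ✓ CMP  NZCV=1001
1: ✓ MOVGT  r0←0xe2
2: ✓ MOVGE  r1←0x59
3: ✓ CMP  NZCV=1010
4: ✓ MOVLT  r2←0xea
5: · SUBGT
6: · MOVGE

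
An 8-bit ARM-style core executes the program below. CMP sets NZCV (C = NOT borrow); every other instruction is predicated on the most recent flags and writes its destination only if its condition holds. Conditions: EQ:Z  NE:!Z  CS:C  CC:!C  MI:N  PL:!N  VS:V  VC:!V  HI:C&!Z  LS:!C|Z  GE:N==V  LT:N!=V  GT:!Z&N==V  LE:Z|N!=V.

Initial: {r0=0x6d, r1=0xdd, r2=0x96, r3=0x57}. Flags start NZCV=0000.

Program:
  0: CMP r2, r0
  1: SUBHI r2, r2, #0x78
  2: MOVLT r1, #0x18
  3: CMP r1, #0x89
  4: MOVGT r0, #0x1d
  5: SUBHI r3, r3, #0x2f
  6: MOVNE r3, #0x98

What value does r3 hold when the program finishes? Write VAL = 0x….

0: ✓ CMP  NZCV=0011
1: ✓ SUBHI  r2←0x1e
2: ✓ MOVLT  r1←0x18
3: ✓ CMP  NZCV=1001
4: ✓ MOVGT  r0←0x1d
5: · SUBHI
6: ✓ MOVNE  r3←0x98

VAL = 0x98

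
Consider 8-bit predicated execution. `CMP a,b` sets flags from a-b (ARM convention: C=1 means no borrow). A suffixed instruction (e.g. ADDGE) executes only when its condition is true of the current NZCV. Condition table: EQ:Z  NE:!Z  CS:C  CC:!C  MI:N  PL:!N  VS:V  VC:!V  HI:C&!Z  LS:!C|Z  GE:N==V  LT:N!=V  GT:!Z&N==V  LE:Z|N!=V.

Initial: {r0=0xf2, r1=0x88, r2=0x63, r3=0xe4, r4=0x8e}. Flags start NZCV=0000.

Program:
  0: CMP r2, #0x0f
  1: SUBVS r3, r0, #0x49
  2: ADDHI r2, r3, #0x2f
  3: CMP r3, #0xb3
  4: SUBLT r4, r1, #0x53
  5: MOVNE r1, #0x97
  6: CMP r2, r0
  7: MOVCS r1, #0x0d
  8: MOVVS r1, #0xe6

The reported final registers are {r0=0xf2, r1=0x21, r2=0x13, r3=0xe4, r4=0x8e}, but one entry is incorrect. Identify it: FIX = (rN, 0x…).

0: ✓ CMP  NZCV=0010
1: · SUBVS
2: ✓ ADDHI  r2←0x13
3: ✓ CMP  NZCV=0010
4: · SUBLT
5: ✓ MOVNE  r1←0x97
6: ✓ CMP  NZCV=0000
7: · MOVCS
8: · MOVVS

FIX = (r1, 0x97)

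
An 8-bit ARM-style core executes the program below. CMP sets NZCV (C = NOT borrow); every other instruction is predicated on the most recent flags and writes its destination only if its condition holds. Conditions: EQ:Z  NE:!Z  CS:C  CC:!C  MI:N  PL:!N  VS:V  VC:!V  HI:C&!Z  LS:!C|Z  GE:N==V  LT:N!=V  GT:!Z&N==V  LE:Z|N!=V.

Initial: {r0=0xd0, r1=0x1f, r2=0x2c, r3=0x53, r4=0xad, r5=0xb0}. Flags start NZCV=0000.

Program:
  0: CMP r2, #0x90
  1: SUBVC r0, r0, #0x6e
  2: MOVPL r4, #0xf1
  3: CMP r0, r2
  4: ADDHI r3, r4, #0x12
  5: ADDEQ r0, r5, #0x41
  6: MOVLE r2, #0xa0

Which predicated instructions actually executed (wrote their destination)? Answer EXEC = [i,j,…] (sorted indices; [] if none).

0: ✓ CMP  NZCV=1001
1: · SUBVC
2: · MOVPL
3: ✓ CMP  NZCV=1010
4: ✓ ADDHI  r3←0xbf
5: · ADDEQ
6: ✓ MOVLE  r2←0xa0

EXEC = [4,6]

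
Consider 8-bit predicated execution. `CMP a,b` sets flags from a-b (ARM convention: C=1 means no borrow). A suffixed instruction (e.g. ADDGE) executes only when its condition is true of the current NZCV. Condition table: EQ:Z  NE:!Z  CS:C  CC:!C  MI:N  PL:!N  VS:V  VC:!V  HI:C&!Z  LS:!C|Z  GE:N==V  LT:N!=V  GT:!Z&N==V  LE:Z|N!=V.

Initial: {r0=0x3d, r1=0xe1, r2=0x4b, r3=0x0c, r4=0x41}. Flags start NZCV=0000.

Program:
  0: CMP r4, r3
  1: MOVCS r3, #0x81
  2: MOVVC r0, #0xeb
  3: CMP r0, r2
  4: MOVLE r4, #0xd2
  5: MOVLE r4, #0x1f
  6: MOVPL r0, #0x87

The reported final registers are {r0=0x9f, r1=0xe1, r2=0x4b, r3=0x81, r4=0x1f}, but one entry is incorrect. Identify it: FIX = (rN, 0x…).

0: ✓ CMP  NZCV=0010
1: ✓ MOVCS  r3←0x81
2: ✓ MOVVC  r0←0xeb
3: ✓ CMP  NZCV=1010
4: ✓ MOVLE  r4←0xd2
5: ✓ MOVLE  r4←0x1f
6: · MOVPL

FIX = (r0, 0xeb)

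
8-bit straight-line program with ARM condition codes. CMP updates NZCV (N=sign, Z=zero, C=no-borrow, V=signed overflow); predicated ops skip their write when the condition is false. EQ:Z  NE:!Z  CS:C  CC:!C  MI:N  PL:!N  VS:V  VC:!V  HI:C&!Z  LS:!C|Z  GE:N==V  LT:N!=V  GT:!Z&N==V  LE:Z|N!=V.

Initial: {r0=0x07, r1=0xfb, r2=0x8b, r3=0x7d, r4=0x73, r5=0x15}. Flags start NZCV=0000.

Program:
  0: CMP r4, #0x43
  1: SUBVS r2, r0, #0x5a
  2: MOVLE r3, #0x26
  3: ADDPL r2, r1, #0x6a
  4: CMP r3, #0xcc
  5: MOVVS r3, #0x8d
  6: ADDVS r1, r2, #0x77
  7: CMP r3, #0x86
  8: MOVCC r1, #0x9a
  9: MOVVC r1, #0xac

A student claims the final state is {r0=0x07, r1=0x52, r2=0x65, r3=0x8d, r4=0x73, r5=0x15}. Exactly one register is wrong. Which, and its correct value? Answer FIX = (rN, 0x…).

FIX = (r1, 0xac)

[0] flags=0010 → (cmp)
[1] flags=0010 VS?F → skip
[2] flags=0010 LE?F → skip
[3] flags=0010 PL?T → r2=0x65
[4] flags=1001 → (cmp)
[5] flags=1001 VS?T → r3=0x8d
[6] flags=1001 VS?T → r1=0xdc
[7] flags=0010 → (cmp)
[8] flags=0010 CC?F → skip
[9] flags=0010 VC?T → r1=0xac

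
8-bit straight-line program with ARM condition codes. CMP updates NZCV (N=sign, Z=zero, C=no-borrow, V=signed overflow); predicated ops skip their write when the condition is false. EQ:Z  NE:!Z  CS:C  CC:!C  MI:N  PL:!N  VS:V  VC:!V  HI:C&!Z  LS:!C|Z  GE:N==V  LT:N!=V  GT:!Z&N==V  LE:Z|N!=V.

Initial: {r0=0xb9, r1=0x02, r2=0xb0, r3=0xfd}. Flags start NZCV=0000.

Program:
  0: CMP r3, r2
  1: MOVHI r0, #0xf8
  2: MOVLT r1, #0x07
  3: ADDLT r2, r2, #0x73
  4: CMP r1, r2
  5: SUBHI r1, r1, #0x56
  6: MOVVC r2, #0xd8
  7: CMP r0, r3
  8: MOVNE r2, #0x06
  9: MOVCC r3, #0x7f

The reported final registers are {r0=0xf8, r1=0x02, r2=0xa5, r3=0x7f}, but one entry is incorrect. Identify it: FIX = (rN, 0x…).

FIX = (r2, 0x06)

[0] flags=0010 → (cmp)
[1] flags=0010 HI?T → r0=0xf8
[2] flags=0010 LT?F → skip
[3] flags=0010 LT?F → skip
[4] flags=0000 → (cmp)
[5] flags=0000 HI?F → skip
[6] flags=0000 VC?T → r2=0xd8
[7] flags=1000 → (cmp)
[8] flags=1000 NE?T → r2=0x06
[9] flags=1000 CC?T → r3=0x7f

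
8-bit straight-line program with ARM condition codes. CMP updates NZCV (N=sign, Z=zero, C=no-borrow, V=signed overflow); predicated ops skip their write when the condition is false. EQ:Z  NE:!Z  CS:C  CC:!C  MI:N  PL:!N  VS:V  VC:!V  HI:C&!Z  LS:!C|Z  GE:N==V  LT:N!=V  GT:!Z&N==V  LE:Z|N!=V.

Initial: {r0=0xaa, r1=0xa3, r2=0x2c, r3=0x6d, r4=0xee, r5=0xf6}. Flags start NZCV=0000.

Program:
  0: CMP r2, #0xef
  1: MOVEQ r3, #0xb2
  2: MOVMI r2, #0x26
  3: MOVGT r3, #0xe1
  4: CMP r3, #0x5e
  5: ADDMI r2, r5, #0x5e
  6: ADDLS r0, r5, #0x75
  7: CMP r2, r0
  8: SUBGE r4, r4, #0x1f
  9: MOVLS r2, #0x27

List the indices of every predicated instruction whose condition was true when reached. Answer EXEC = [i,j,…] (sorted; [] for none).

0: ✓ CMP  NZCV=0000
1: · MOVEQ
2: · MOVMI
3: ✓ MOVGT  r3←0xe1
4: ✓ CMP  NZCV=1010
5: ✓ ADDMI  r2←0x54
6: · ADDLS
7: ✓ CMP  NZCV=1001
8: ✓ SUBGE  r4←0xcf
9: ✓ MOVLS  r2←0x27

EXEC = [3,5,8,9]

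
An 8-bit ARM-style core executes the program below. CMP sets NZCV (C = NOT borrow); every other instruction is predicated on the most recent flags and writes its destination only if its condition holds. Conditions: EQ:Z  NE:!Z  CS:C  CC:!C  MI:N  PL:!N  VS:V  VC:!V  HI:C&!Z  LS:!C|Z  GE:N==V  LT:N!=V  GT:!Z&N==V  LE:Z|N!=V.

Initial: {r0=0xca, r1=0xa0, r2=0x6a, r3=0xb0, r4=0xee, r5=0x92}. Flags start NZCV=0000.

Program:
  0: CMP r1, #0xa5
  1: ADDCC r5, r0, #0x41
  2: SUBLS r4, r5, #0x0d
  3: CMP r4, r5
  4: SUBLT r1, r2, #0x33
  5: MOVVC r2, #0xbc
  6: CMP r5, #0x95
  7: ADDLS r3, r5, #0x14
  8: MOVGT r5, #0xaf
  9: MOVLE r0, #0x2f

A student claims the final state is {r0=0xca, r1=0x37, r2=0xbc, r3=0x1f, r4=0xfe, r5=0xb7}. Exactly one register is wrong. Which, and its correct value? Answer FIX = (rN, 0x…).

FIX = (r5, 0xaf)

[0] flags=1000 → (cmp)
[1] flags=1000 CC?T → r5=0x0b
[2] flags=1000 LS?T → r4=0xfe
[3] flags=1010 → (cmp)
[4] flags=1010 LT?T → r1=0x37
[5] flags=1010 VC?T → r2=0xbc
[6] flags=0000 → (cmp)
[7] flags=0000 LS?T → r3=0x1f
[8] flags=0000 GT?T → r5=0xaf
[9] flags=0000 LE?F → skip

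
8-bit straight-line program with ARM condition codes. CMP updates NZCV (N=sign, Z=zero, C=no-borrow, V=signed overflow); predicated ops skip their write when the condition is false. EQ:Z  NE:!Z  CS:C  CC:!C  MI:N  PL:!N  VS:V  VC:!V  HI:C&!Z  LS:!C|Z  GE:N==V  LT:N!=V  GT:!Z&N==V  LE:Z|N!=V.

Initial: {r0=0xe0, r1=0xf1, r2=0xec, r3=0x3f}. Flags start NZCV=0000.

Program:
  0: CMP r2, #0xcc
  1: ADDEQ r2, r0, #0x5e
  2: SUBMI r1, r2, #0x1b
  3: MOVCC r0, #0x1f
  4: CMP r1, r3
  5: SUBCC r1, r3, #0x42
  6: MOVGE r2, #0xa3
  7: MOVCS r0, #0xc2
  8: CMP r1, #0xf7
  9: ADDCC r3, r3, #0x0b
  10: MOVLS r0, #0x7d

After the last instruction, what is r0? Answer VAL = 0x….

VAL = 0x7d

[0] flags=0010 → (cmp)
[1] flags=0010 EQ?F → skip
[2] flags=0010 MI?F → skip
[3] flags=0010 CC?F → skip
[4] flags=1010 → (cmp)
[5] flags=1010 CC?F → skip
[6] flags=1010 GE?F → skip
[7] flags=1010 CS?T → r0=0xc2
[8] flags=1000 → (cmp)
[9] flags=1000 CC?T → r3=0x4a
[10] flags=1000 LS?T → r0=0x7d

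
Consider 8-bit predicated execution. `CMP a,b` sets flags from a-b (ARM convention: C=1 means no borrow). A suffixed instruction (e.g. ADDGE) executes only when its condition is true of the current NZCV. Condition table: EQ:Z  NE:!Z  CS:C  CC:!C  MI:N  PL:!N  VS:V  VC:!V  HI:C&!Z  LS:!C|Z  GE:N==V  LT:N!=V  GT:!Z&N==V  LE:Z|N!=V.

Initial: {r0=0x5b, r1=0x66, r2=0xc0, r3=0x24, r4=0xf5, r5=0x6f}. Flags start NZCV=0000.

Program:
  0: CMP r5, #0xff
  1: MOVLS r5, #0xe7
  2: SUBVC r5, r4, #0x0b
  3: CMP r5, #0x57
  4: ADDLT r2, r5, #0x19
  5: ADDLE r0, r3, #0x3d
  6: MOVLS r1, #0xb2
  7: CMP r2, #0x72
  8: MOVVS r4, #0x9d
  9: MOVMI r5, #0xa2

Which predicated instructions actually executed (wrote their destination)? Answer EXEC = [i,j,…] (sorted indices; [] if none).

[0] flags=0000 → (cmp)
[1] flags=0000 LS?T → r5=0xe7
[2] flags=0000 VC?T → r5=0xea
[3] flags=1010 → (cmp)
[4] flags=1010 LT?T → r2=0x03
[5] flags=1010 LE?T → r0=0x61
[6] flags=1010 LS?F → skip
[7] flags=1000 → (cmp)
[8] flags=1000 VS?F → skip
[9] flags=1000 MI?T → r5=0xa2

EXEC = [1,2,4,5,9]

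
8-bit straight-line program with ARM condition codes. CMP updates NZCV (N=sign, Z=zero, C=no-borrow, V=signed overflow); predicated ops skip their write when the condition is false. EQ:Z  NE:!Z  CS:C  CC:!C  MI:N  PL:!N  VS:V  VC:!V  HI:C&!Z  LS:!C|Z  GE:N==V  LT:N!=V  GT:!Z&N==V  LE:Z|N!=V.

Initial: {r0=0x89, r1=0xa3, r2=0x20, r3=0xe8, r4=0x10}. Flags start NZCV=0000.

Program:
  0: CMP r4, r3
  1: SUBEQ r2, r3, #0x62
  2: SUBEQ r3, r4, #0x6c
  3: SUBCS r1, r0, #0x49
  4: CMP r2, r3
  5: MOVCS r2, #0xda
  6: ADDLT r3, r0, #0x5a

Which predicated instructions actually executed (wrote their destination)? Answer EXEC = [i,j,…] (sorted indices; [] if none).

EXEC = []

0: ✓ CMP  NZCV=0000
1: · SUBEQ
2: · SUBEQ
3: · SUBCS
4: ✓ CMP  NZCV=0000
5: · MOVCS
6: · ADDLT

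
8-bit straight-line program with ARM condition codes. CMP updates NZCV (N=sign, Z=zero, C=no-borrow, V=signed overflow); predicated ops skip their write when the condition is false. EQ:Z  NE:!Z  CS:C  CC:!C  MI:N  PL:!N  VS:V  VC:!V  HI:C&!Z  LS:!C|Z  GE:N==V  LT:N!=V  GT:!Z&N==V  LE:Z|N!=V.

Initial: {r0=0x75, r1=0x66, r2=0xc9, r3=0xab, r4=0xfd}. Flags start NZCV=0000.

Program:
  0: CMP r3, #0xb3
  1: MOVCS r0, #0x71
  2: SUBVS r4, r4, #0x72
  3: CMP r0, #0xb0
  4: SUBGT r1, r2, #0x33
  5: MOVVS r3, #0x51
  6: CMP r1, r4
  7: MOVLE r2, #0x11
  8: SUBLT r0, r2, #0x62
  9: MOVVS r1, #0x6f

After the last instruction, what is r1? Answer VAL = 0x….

[0] flags=1000 → (cmp)
[1] flags=1000 CS?F → skip
[2] flags=1000 VS?F → skip
[3] flags=1001 → (cmp)
[4] flags=1001 GT?T → r1=0x96
[5] flags=1001 VS?T → r3=0x51
[6] flags=1000 → (cmp)
[7] flags=1000 LE?T → r2=0x11
[8] flags=1000 LT?T → r0=0xaf
[9] flags=1000 VS?F → skip

VAL = 0x96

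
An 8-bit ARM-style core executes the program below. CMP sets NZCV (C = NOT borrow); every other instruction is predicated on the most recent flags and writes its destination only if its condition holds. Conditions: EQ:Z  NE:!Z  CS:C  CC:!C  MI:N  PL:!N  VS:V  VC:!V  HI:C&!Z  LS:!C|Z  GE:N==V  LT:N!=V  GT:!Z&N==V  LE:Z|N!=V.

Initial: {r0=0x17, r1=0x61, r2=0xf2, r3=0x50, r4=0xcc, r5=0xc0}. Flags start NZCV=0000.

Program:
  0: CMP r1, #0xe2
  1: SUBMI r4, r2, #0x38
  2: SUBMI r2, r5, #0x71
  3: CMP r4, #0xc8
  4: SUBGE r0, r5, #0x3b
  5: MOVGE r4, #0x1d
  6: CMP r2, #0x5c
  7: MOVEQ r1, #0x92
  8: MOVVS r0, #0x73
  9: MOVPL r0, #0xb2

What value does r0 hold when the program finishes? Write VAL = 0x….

0: ✓ CMP  NZCV=0000
1: · SUBMI
2: · SUBMI
3: ✓ CMP  NZCV=0010
4: ✓ SUBGE  r0←0x85
5: ✓ MOVGE  r4←0x1d
6: ✓ CMP  NZCV=1010
7: · MOVEQ
8: · MOVVS
9: · MOVPL

VAL = 0x85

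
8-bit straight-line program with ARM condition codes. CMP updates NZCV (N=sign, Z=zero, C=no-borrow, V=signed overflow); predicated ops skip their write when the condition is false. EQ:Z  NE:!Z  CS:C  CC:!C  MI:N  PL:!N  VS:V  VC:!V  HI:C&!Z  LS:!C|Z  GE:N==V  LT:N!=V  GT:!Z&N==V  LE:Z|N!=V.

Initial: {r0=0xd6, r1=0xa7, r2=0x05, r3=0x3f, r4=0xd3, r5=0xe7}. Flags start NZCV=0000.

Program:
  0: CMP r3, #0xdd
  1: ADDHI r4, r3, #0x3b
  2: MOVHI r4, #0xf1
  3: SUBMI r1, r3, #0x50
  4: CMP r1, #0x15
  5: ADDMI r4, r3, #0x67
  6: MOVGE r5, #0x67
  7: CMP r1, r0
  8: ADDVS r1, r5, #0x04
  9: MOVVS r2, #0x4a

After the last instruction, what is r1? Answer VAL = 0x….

VAL = 0xa7

[0] flags=0000 → (cmp)
[1] flags=0000 HI?F → skip
[2] flags=0000 HI?F → skip
[3] flags=0000 MI?F → skip
[4] flags=1010 → (cmp)
[5] flags=1010 MI?T → r4=0xa6
[6] flags=1010 GE?F → skip
[7] flags=1000 → (cmp)
[8] flags=1000 VS?F → skip
[9] flags=1000 VS?F → skip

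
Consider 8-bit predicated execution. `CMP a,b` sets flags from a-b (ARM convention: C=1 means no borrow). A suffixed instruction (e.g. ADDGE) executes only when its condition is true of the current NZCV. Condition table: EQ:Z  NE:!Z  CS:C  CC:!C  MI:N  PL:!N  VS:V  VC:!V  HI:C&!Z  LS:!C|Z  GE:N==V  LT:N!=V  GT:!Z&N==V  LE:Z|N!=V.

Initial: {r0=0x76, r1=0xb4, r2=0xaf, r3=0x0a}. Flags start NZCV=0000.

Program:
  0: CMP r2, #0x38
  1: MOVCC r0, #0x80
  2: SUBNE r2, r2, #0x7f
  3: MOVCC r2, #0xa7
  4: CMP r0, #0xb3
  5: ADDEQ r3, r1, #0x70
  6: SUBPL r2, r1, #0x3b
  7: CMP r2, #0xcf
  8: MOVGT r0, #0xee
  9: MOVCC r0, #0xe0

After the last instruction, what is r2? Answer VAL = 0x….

[0] flags=0011 → (cmp)
[1] flags=0011 CC?F → skip
[2] flags=0011 NE?T → r2=0x30
[3] flags=0011 CC?F → skip
[4] flags=1001 → (cmp)
[5] flags=1001 EQ?F → skip
[6] flags=1001 PL?F → skip
[7] flags=0000 → (cmp)
[8] flags=0000 GT?T → r0=0xee
[9] flags=0000 CC?T → r0=0xe0

VAL = 0x30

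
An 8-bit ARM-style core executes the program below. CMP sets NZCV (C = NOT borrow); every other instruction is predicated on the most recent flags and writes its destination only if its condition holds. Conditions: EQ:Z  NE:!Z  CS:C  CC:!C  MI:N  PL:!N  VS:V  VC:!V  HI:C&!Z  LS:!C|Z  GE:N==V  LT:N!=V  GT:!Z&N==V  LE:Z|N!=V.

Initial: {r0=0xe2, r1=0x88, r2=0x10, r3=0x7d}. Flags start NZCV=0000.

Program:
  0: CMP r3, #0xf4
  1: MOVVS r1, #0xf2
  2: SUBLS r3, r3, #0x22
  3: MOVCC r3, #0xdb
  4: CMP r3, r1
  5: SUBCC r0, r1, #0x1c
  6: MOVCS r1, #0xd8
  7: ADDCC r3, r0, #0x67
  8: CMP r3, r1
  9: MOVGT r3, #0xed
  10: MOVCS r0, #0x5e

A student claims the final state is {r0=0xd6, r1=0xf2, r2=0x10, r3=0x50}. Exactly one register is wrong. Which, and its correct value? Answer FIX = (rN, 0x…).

0: ✓ CMP  NZCV=1001
1: ✓ MOVVS  r1←0xf2
2: ✓ SUBLS  r3←0x5b
3: ✓ MOVCC  r3←0xdb
4: ✓ CMP  NZCV=1000
5: ✓ SUBCC  r0←0xd6
6: · MOVCS
7: ✓ ADDCC  r3←0x3d
8: ✓ CMP  NZCV=0000
9: ✓ MOVGT  r3←0xed
10: · MOVCS

FIX = (r3, 0xed)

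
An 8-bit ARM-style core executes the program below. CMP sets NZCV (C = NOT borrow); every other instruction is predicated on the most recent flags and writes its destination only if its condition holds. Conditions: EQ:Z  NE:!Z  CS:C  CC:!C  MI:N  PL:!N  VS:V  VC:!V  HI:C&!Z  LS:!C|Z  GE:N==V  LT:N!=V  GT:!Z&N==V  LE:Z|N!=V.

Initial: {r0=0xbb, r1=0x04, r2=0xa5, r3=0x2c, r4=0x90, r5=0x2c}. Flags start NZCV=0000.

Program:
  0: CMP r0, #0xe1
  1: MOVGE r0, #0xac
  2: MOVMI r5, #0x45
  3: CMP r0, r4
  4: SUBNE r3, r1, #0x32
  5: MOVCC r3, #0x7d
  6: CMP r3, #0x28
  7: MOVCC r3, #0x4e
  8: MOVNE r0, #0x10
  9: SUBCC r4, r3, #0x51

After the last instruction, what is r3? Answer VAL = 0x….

[0] flags=1000 → (cmp)
[1] flags=1000 GE?F → skip
[2] flags=1000 MI?T → r5=0x45
[3] flags=0010 → (cmp)
[4] flags=0010 NE?T → r3=0xd2
[5] flags=0010 CC?F → skip
[6] flags=1010 → (cmp)
[7] flags=1010 CC?F → skip
[8] flags=1010 NE?T → r0=0x10
[9] flags=1010 CC?F → skip

VAL = 0xd2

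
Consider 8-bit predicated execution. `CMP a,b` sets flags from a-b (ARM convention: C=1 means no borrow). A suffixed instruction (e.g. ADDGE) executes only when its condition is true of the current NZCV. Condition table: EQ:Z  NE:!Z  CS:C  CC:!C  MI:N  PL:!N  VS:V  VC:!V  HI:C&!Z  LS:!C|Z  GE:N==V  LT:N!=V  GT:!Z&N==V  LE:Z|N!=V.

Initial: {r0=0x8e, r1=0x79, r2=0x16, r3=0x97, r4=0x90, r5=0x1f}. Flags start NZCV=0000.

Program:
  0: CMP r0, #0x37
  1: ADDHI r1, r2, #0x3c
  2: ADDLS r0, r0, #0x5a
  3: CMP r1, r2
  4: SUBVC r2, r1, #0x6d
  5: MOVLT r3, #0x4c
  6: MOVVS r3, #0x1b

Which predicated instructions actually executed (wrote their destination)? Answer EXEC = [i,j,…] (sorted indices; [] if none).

EXEC = [1,4]

[0] flags=0011 → (cmp)
[1] flags=0011 HI?T → r1=0x52
[2] flags=0011 LS?F → skip
[3] flags=0010 → (cmp)
[4] flags=0010 VC?T → r2=0xe5
[5] flags=0010 LT?F → skip
[6] flags=0010 VS?F → skip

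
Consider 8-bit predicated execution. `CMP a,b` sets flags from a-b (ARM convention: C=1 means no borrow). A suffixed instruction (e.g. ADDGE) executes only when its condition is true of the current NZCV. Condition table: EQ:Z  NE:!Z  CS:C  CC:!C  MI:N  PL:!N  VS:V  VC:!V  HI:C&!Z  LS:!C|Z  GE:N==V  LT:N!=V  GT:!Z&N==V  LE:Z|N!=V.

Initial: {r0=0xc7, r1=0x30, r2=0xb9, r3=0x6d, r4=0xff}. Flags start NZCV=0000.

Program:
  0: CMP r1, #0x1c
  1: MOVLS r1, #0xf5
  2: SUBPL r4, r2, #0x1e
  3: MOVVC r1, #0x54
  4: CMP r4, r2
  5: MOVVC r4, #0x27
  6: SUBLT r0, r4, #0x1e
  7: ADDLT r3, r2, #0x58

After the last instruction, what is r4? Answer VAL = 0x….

0: ✓ CMP  NZCV=0010
1: · MOVLS
2: ✓ SUBPL  r4←0x9b
3: ✓ MOVVC  r1←0x54
4: ✓ CMP  NZCV=1000
5: ✓ MOVVC  r4←0x27
6: ✓ SUBLT  r0←0x09
7: ✓ ADDLT  r3←0x11

VAL = 0x27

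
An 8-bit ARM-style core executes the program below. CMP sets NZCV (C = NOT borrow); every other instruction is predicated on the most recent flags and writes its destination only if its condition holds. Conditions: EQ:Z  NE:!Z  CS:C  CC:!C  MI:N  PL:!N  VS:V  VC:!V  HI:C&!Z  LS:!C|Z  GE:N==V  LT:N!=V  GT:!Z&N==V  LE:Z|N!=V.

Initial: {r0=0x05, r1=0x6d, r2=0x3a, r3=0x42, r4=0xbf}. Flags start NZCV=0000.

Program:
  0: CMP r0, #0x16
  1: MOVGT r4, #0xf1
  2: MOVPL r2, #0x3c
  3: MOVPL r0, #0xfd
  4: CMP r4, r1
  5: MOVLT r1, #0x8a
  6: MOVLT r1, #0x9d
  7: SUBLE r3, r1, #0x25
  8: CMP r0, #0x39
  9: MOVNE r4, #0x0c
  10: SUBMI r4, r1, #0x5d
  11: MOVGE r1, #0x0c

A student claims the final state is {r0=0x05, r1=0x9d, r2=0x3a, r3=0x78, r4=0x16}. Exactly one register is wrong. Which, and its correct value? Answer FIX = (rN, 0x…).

[0] flags=1000 → (cmp)
[1] flags=1000 GT?F → skip
[2] flags=1000 PL?F → skip
[3] flags=1000 PL?F → skip
[4] flags=0011 → (cmp)
[5] flags=0011 LT?T → r1=0x8a
[6] flags=0011 LT?T → r1=0x9d
[7] flags=0011 LE?T → r3=0x78
[8] flags=1000 → (cmp)
[9] flags=1000 NE?T → r4=0x0c
[10] flags=1000 MI?T → r4=0x40
[11] flags=1000 GE?F → skip

FIX = (r4, 0x40)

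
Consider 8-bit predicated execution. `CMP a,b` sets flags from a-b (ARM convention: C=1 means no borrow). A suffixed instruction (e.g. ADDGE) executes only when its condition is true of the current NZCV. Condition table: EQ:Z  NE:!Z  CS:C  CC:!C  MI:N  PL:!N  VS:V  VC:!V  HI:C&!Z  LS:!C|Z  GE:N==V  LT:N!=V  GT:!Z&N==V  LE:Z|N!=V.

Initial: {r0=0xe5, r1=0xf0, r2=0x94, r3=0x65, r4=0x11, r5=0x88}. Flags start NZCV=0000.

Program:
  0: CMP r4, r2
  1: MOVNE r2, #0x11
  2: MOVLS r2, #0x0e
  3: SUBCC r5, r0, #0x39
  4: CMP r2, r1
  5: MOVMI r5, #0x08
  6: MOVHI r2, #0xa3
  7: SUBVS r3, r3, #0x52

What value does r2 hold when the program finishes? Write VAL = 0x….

[0] flags=0000 → (cmp)
[1] flags=0000 NE?T → r2=0x11
[2] flags=0000 LS?T → r2=0x0e
[3] flags=0000 CC?T → r5=0xac
[4] flags=0000 → (cmp)
[5] flags=0000 MI?F → skip
[6] flags=0000 HI?F → skip
[7] flags=0000 VS?F → skip

VAL = 0x0e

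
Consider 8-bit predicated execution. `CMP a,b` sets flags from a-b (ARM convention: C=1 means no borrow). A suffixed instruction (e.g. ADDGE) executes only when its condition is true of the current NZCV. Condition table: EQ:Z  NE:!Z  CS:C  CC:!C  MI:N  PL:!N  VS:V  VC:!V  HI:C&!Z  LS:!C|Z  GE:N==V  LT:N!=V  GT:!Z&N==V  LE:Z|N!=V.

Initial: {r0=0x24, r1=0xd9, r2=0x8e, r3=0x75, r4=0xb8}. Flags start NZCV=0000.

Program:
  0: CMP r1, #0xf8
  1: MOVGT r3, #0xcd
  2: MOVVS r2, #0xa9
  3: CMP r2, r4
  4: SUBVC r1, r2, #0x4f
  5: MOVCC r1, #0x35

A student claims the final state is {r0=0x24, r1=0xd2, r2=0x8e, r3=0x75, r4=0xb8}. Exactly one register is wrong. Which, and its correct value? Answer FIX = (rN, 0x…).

FIX = (r1, 0x35)

0: ✓ CMP  NZCV=1000
1: · MOVGT
2: · MOVVS
3: ✓ CMP  NZCV=1000
4: ✓ SUBVC  r1←0x3f
5: ✓ MOVCC  r1←0x35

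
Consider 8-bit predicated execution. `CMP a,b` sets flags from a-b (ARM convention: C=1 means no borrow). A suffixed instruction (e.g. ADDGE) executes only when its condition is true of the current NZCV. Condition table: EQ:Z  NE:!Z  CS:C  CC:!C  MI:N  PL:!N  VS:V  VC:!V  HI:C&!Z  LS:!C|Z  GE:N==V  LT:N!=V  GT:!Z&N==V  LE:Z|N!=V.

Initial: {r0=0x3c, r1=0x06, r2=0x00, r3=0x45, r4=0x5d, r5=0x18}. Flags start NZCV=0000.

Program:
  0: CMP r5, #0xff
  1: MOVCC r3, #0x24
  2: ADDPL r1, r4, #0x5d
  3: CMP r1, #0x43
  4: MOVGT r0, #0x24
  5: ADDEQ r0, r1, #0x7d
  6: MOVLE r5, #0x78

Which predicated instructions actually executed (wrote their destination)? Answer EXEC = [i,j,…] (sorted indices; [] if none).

0: ✓ CMP  NZCV=0000
1: ✓ MOVCC  r3←0x24
2: ✓ ADDPL  r1←0xba
3: ✓ CMP  NZCV=0011
4: · MOVGT
5: · ADDEQ
6: ✓ MOVLE  r5←0x78

EXEC = [1,2,6]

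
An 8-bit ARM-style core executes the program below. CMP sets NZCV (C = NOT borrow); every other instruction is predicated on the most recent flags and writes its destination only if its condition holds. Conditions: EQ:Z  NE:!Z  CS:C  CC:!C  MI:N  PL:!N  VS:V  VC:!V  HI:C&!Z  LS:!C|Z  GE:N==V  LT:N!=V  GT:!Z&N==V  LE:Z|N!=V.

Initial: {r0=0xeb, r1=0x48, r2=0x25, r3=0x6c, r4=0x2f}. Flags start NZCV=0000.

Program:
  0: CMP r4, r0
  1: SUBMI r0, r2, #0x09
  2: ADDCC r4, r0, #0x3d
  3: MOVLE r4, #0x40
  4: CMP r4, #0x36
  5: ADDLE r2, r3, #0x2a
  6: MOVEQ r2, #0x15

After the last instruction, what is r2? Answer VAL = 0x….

0: ✓ CMP  NZCV=0000
1: · SUBMI
2: ✓ ADDCC  r4←0x28
3: · MOVLE
4: ✓ CMP  NZCV=1000
5: ✓ ADDLE  r2←0x96
6: · MOVEQ

VAL = 0x96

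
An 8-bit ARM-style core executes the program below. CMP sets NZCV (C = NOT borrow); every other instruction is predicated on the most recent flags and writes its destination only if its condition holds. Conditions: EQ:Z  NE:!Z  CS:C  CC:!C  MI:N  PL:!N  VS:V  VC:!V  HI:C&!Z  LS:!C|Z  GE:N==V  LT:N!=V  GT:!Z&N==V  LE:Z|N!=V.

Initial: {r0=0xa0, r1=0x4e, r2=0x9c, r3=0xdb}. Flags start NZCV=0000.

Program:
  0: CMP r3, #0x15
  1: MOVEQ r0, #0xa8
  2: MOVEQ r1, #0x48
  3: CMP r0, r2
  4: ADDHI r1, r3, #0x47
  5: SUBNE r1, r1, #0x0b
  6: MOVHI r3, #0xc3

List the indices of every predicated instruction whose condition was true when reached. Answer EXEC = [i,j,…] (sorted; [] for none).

EXEC = [4,5,6]

0: ✓ CMP  NZCV=1010
1: · MOVEQ
2: · MOVEQ
3: ✓ CMP  NZCV=0010
4: ✓ ADDHI  r1←0x22
5: ✓ SUBNE  r1←0x17
6: ✓ MOVHI  r3←0xc3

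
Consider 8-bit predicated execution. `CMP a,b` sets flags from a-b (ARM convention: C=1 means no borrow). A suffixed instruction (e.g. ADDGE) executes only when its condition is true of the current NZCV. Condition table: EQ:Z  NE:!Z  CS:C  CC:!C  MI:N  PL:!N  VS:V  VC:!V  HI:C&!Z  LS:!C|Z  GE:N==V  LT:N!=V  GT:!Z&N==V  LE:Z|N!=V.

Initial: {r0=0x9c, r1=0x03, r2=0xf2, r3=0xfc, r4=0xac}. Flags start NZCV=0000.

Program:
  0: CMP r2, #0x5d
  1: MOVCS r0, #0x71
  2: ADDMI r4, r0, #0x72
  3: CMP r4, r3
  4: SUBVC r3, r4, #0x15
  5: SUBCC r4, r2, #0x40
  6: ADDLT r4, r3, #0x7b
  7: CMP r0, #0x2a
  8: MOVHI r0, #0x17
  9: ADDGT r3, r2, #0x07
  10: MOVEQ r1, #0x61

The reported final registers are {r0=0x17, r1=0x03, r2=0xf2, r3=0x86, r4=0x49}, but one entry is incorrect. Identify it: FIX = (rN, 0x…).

FIX = (r3, 0xf9)

0: ✓ CMP  NZCV=1010
1: ✓ MOVCS  r0←0x71
2: ✓ ADDMI  r4←0xe3
3: ✓ CMP  NZCV=1000
4: ✓ SUBVC  r3←0xce
5: ✓ SUBCC  r4←0xb2
6: ✓ ADDLT  r4←0x49
7: ✓ CMP  NZCV=0010
8: ✓ MOVHI  r0←0x17
9: ✓ ADDGT  r3←0xf9
10: · MOVEQ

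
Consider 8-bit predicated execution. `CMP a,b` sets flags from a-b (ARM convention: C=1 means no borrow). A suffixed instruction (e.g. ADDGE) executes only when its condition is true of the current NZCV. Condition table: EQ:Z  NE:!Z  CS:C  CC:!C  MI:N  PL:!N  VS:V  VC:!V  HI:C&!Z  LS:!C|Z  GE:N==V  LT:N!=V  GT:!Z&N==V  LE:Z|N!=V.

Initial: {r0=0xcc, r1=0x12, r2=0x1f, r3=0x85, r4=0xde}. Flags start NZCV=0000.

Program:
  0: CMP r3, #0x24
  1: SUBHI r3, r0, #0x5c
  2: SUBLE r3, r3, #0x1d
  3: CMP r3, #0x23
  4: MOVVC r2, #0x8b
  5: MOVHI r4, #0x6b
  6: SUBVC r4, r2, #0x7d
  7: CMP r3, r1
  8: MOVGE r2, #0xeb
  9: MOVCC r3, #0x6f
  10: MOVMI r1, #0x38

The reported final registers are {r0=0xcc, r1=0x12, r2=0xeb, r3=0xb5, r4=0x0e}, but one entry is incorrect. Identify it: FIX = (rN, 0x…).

[0] flags=0011 → (cmp)
[1] flags=0011 HI?T → r3=0x70
[2] flags=0011 LE?T → r3=0x53
[3] flags=0010 → (cmp)
[4] flags=0010 VC?T → r2=0x8b
[5] flags=0010 HI?T → r4=0x6b
[6] flags=0010 VC?T → r4=0x0e
[7] flags=0010 → (cmp)
[8] flags=0010 GE?T → r2=0xeb
[9] flags=0010 CC?F → skip
[10] flags=0010 MI?F → skip

FIX = (r3, 0x53)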